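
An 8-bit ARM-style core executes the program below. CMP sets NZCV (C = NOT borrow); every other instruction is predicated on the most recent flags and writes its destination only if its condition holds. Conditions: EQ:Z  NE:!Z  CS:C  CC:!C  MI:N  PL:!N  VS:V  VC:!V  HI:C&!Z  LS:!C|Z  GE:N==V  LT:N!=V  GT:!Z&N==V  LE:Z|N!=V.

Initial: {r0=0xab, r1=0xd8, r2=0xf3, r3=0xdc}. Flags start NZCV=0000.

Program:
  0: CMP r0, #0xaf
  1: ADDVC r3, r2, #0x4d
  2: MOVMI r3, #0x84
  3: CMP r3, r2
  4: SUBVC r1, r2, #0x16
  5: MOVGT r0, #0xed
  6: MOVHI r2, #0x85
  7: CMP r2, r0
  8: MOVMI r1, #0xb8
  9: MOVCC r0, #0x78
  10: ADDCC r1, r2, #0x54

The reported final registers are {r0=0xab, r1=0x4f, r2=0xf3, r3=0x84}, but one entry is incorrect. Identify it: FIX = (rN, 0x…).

FIX = (r1, 0xdd)

[0] flags=1000 → (cmp)
[1] flags=1000 VC?T → r3=0x40
[2] flags=1000 MI?T → r3=0x84
[3] flags=1000 → (cmp)
[4] flags=1000 VC?T → r1=0xdd
[5] flags=1000 GT?F → skip
[6] flags=1000 HI?F → skip
[7] flags=0010 → (cmp)
[8] flags=0010 MI?F → skip
[9] flags=0010 CC?F → skip
[10] flags=0010 CC?F → skip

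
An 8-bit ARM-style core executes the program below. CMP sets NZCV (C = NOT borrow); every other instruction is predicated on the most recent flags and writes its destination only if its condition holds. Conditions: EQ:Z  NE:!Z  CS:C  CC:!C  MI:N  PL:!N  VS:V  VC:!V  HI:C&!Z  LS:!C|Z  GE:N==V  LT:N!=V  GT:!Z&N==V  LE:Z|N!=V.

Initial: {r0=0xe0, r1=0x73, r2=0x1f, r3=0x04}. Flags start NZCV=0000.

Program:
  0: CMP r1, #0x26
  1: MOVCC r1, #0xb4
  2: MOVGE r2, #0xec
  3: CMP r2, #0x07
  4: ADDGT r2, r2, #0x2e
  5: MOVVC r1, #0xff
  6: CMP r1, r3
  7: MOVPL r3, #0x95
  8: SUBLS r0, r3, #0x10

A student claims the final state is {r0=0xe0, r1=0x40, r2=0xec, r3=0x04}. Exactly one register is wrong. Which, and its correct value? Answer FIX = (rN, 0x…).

FIX = (r1, 0xff)

[0] flags=0010 → (cmp)
[1] flags=0010 CC?F → skip
[2] flags=0010 GE?T → r2=0xec
[3] flags=1010 → (cmp)
[4] flags=1010 GT?F → skip
[5] flags=1010 VC?T → r1=0xff
[6] flags=1010 → (cmp)
[7] flags=1010 PL?F → skip
[8] flags=1010 LS?F → skip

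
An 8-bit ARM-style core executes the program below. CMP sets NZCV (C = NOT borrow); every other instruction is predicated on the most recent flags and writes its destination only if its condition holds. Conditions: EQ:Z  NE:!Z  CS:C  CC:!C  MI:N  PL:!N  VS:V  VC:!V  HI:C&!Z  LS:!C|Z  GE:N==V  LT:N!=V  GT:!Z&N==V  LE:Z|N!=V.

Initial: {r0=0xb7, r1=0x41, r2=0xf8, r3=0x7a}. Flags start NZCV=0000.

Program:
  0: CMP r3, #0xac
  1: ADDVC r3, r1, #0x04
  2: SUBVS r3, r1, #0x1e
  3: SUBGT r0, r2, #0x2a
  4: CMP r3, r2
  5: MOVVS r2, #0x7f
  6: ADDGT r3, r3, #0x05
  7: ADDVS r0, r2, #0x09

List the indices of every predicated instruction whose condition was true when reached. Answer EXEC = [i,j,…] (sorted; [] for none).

[0] flags=1001 → (cmp)
[1] flags=1001 VC?F → skip
[2] flags=1001 VS?T → r3=0x23
[3] flags=1001 GT?T → r0=0xce
[4] flags=0000 → (cmp)
[5] flags=0000 VS?F → skip
[6] flags=0000 GT?T → r3=0x28
[7] flags=0000 VS?F → skip

EXEC = [2,3,6]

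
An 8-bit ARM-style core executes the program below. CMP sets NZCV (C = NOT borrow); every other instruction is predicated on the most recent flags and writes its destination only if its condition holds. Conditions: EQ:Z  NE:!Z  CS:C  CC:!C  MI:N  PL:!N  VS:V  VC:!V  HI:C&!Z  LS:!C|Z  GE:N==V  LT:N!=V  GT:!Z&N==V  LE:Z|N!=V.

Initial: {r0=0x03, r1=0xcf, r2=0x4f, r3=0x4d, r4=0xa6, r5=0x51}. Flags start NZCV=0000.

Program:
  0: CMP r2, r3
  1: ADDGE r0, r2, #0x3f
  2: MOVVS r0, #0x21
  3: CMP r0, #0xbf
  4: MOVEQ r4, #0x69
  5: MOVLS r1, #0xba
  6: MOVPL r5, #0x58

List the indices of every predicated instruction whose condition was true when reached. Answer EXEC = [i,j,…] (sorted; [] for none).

EXEC = [1,5]

[0] flags=0010 → (cmp)
[1] flags=0010 GE?T → r0=0x8e
[2] flags=0010 VS?F → skip
[3] flags=1000 → (cmp)
[4] flags=1000 EQ?F → skip
[5] flags=1000 LS?T → r1=0xba
[6] flags=1000 PL?F → skip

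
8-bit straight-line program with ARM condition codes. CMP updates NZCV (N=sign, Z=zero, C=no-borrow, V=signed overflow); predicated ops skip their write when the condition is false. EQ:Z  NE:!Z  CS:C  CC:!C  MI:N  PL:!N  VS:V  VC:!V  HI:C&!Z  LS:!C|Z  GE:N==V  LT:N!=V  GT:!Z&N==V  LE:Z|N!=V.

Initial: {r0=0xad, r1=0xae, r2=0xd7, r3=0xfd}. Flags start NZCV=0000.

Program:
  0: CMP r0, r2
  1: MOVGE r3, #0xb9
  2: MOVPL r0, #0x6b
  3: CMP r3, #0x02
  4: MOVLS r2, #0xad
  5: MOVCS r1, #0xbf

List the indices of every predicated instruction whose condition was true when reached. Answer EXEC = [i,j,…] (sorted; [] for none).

EXEC = [5]

[0] flags=1000 → (cmp)
[1] flags=1000 GE?F → skip
[2] flags=1000 PL?F → skip
[3] flags=1010 → (cmp)
[4] flags=1010 LS?F → skip
[5] flags=1010 CS?T → r1=0xbf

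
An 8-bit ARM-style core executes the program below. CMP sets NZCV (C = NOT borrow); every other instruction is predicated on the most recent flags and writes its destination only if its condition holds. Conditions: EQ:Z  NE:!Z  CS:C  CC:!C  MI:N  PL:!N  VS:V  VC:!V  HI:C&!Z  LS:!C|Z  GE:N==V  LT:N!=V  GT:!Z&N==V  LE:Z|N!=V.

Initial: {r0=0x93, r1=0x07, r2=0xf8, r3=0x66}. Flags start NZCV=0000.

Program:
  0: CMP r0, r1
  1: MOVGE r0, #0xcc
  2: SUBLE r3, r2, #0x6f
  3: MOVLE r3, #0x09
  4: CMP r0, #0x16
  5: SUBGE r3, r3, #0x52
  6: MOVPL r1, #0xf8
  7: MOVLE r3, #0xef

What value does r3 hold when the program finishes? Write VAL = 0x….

[0] flags=1010 → (cmp)
[1] flags=1010 GE?F → skip
[2] flags=1010 LE?T → r3=0x89
[3] flags=1010 LE?T → r3=0x09
[4] flags=0011 → (cmp)
[5] flags=0011 GE?F → skip
[6] flags=0011 PL?T → r1=0xf8
[7] flags=0011 LE?T → r3=0xef

VAL = 0xef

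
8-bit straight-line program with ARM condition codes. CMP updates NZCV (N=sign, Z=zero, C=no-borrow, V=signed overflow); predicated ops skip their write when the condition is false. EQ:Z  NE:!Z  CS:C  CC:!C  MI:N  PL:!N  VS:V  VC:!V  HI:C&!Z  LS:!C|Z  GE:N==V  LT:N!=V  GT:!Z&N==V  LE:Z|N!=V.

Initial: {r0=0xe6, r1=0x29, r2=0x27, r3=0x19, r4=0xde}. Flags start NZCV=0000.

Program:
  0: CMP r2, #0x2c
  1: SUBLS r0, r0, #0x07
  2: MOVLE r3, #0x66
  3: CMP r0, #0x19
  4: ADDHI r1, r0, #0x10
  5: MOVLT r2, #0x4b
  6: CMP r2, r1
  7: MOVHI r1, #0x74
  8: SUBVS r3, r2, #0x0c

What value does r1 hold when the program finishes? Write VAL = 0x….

VAL = 0xef

0: ✓ CMP  NZCV=1000
1: ✓ SUBLS  r0←0xdf
2: ✓ MOVLE  r3←0x66
3: ✓ CMP  NZCV=1010
4: ✓ ADDHI  r1←0xef
5: ✓ MOVLT  r2←0x4b
6: ✓ CMP  NZCV=0000
7: · MOVHI
8: · SUBVS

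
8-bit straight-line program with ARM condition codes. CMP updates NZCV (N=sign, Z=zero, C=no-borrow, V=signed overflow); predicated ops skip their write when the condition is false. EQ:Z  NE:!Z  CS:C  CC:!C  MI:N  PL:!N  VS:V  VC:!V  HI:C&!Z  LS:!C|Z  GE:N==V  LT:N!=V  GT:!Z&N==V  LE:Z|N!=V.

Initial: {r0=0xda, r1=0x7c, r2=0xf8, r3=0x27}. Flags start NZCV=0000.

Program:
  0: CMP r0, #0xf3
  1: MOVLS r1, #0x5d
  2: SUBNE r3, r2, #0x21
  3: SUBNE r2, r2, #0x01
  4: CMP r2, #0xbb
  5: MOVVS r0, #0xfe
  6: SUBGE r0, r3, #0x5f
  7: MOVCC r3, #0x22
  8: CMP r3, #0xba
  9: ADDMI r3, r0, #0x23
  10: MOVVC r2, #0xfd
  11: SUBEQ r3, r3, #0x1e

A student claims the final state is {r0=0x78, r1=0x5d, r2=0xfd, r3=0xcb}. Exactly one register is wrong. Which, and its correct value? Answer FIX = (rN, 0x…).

0: ✓ CMP  NZCV=1000
1: ✓ MOVLS  r1←0x5d
2: ✓ SUBNE  r3←0xd7
3: ✓ SUBNE  r2←0xf7
4: ✓ CMP  NZCV=0010
5: · MOVVS
6: ✓ SUBGE  r0←0x78
7: · MOVCC
8: ✓ CMP  NZCV=0010
9: · ADDMI
10: ✓ MOVVC  r2←0xfd
11: · SUBEQ

FIX = (r3, 0xd7)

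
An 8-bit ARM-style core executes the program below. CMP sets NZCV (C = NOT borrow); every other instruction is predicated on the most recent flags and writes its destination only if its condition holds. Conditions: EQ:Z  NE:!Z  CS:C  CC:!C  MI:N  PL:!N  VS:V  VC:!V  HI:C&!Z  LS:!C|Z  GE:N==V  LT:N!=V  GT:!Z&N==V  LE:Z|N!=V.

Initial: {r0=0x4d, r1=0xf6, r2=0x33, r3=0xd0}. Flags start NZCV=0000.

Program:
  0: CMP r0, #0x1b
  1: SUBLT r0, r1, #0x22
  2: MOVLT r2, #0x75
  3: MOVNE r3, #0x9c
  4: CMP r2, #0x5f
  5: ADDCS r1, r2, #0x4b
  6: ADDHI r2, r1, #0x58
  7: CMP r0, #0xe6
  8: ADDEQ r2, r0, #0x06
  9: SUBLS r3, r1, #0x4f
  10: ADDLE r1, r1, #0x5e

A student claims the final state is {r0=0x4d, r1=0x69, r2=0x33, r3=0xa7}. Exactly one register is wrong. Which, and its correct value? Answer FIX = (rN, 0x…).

FIX = (r1, 0xf6)

[0] flags=0010 → (cmp)
[1] flags=0010 LT?F → skip
[2] flags=0010 LT?F → skip
[3] flags=0010 NE?T → r3=0x9c
[4] flags=1000 → (cmp)
[5] flags=1000 CS?F → skip
[6] flags=1000 HI?F → skip
[7] flags=0000 → (cmp)
[8] flags=0000 EQ?F → skip
[9] flags=0000 LS?T → r3=0xa7
[10] flags=0000 LE?F → skip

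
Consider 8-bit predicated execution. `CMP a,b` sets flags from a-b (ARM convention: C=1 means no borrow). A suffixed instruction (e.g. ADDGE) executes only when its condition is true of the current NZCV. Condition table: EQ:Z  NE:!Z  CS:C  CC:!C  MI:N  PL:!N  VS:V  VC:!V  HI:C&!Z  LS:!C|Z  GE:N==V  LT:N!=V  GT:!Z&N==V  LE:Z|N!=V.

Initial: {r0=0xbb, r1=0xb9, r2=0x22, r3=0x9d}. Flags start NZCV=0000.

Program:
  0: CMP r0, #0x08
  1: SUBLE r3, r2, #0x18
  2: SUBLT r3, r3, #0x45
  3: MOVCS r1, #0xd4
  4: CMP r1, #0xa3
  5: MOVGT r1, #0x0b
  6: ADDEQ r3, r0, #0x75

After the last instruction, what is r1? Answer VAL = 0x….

VAL = 0x0b

0: ✓ CMP  NZCV=1010
1: ✓ SUBLE  r3←0x0a
2: ✓ SUBLT  r3←0xc5
3: ✓ MOVCS  r1←0xd4
4: ✓ CMP  NZCV=0010
5: ✓ MOVGT  r1←0x0b
6: · ADDEQ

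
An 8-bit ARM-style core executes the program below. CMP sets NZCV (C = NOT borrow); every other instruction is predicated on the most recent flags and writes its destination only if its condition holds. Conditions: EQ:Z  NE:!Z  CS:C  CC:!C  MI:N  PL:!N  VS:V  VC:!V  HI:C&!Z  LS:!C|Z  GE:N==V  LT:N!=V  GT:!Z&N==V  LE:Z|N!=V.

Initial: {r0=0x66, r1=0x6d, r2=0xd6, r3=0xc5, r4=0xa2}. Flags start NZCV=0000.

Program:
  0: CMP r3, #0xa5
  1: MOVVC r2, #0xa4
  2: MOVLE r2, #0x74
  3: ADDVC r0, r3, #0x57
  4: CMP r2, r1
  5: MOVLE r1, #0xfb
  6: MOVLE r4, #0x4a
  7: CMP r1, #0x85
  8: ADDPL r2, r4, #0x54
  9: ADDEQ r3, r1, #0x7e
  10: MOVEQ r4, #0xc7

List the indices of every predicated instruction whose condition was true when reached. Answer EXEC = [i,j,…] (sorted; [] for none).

0: ✓ CMP  NZCV=0010
1: ✓ MOVVC  r2←0xa4
2: · MOVLE
3: ✓ ADDVC  r0←0x1c
4: ✓ CMP  NZCV=0011
5: ✓ MOVLE  r1←0xfb
6: ✓ MOVLE  r4←0x4a
7: ✓ CMP  NZCV=0010
8: ✓ ADDPL  r2←0x9e
9: · ADDEQ
10: · MOVEQ

EXEC = [1,3,5,6,8]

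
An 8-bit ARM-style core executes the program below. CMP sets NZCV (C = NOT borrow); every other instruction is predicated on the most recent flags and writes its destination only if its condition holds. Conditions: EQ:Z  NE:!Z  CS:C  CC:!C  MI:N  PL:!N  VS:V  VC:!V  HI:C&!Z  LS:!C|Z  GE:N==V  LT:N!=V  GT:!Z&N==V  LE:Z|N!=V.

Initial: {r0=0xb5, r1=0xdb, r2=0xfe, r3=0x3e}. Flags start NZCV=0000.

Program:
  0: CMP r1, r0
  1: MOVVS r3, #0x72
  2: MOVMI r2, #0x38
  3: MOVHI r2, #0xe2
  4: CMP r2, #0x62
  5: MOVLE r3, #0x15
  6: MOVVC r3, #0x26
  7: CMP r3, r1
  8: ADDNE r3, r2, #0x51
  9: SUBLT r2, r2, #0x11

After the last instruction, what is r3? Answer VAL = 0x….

VAL = 0x33

[0] flags=0010 → (cmp)
[1] flags=0010 VS?F → skip
[2] flags=0010 MI?F → skip
[3] flags=0010 HI?T → r2=0xe2
[4] flags=1010 → (cmp)
[5] flags=1010 LE?T → r3=0x15
[6] flags=1010 VC?T → r3=0x26
[7] flags=0000 → (cmp)
[8] flags=0000 NE?T → r3=0x33
[9] flags=0000 LT?F → skip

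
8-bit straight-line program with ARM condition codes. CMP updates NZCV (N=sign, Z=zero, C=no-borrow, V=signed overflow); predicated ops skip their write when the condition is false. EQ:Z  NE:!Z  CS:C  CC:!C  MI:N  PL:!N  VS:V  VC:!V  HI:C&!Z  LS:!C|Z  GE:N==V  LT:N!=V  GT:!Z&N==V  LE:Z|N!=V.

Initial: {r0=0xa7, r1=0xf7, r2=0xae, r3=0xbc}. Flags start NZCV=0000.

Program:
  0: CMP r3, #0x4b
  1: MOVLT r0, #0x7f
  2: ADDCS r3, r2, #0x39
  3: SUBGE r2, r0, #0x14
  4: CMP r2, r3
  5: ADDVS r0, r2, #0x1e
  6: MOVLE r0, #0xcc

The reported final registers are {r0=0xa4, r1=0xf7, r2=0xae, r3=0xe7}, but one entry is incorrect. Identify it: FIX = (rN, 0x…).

[0] flags=0011 → (cmp)
[1] flags=0011 LT?T → r0=0x7f
[2] flags=0011 CS?T → r3=0xe7
[3] flags=0011 GE?F → skip
[4] flags=1000 → (cmp)
[5] flags=1000 VS?F → skip
[6] flags=1000 LE?T → r0=0xcc

FIX = (r0, 0xcc)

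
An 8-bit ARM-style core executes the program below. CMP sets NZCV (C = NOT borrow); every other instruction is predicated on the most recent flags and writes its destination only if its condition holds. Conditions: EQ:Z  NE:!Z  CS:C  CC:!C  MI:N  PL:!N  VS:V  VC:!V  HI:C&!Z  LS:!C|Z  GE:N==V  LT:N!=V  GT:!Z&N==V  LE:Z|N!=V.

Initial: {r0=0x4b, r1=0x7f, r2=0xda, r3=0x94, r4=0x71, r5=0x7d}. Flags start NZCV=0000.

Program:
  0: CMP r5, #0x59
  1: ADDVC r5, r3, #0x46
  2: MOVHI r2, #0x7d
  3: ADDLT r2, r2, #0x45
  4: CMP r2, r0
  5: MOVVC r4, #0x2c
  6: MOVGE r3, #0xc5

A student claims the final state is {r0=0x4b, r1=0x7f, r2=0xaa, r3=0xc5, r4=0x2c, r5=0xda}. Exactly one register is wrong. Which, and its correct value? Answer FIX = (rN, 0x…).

[0] flags=0010 → (cmp)
[1] flags=0010 VC?T → r5=0xda
[2] flags=0010 HI?T → r2=0x7d
[3] flags=0010 LT?F → skip
[4] flags=0010 → (cmp)
[5] flags=0010 VC?T → r4=0x2c
[6] flags=0010 GE?T → r3=0xc5

FIX = (r2, 0x7d)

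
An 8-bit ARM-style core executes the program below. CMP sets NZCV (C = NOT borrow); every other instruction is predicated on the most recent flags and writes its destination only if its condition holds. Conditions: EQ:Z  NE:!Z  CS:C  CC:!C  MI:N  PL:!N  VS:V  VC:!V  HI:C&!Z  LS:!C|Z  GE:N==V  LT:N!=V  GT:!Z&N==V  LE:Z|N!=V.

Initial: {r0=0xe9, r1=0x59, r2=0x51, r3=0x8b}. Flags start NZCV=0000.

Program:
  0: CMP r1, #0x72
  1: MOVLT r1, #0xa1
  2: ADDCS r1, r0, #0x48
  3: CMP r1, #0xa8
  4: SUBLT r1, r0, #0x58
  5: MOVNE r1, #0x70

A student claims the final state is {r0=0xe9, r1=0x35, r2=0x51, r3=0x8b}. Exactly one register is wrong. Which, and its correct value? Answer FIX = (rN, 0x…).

[0] flags=1000 → (cmp)
[1] flags=1000 LT?T → r1=0xa1
[2] flags=1000 CS?F → skip
[3] flags=1000 → (cmp)
[4] flags=1000 LT?T → r1=0x91
[5] flags=1000 NE?T → r1=0x70

FIX = (r1, 0x70)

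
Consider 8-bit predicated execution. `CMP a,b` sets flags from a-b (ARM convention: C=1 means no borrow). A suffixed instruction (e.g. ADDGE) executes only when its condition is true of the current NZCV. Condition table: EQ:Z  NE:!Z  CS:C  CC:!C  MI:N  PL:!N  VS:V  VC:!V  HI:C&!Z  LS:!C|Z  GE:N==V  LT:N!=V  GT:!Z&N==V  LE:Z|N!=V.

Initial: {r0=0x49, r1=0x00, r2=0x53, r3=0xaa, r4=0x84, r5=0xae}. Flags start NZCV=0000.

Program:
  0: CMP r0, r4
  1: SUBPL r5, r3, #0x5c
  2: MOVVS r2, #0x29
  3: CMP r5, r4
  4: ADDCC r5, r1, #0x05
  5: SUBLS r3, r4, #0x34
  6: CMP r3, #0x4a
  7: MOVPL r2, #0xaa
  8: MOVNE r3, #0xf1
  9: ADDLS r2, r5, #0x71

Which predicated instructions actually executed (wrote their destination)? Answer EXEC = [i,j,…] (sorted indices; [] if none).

EXEC = [2,7,8]

0: ✓ CMP  NZCV=1001
1: · SUBPL
2: ✓ MOVVS  r2←0x29
3: ✓ CMP  NZCV=0010
4: · ADDCC
5: · SUBLS
6: ✓ CMP  NZCV=0011
7: ✓ MOVPL  r2←0xaa
8: ✓ MOVNE  r3←0xf1
9: · ADDLS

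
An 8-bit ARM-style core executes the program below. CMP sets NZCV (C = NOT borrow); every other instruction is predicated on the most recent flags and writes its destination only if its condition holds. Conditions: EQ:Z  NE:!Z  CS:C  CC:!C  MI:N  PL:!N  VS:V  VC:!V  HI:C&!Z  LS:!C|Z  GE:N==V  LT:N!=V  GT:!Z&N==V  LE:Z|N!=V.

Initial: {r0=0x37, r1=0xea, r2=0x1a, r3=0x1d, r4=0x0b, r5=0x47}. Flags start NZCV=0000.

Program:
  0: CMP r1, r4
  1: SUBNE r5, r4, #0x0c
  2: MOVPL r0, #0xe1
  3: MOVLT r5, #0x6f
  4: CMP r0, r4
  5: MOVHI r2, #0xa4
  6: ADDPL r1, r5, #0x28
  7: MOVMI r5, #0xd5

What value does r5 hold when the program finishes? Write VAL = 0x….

VAL = 0x6f

0: ✓ CMP  NZCV=1010
1: ✓ SUBNE  r5←0xff
2: · MOVPL
3: ✓ MOVLT  r5←0x6f
4: ✓ CMP  NZCV=0010
5: ✓ MOVHI  r2←0xa4
6: ✓ ADDPL  r1←0x97
7: · MOVMI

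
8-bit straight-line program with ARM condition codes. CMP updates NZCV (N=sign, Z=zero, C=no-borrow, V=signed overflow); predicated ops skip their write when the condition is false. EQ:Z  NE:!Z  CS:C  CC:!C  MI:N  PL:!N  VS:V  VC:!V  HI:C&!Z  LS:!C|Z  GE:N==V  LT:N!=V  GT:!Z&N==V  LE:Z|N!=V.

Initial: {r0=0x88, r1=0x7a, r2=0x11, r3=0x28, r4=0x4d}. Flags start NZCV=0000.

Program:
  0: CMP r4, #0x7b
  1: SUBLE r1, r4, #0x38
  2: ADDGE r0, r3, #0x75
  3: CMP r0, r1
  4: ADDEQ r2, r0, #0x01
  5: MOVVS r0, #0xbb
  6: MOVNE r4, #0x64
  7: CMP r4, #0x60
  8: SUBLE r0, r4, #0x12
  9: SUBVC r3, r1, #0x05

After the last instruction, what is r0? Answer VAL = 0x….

VAL = 0xbb

0: ✓ CMP  NZCV=1000
1: ✓ SUBLE  r1←0x15
2: · ADDGE
3: ✓ CMP  NZCV=0011
4: · ADDEQ
5: ✓ MOVVS  r0←0xbb
6: ✓ MOVNE  r4←0x64
7: ✓ CMP  NZCV=0010
8: · SUBLE
9: ✓ SUBVC  r3←0x10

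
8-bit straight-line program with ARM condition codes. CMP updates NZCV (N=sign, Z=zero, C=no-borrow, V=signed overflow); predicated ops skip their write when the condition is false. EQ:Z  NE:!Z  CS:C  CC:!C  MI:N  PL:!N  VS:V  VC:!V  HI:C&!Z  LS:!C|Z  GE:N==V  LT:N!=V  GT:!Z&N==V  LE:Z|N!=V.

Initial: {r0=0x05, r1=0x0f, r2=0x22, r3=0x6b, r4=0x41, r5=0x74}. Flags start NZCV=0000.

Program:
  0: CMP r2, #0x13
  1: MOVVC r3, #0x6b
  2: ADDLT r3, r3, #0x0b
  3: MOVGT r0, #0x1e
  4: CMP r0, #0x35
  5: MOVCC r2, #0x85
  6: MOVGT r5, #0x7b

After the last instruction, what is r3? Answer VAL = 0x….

VAL = 0x6b

0: ✓ CMP  NZCV=0010
1: ✓ MOVVC  r3←0x6b
2: · ADDLT
3: ✓ MOVGT  r0←0x1e
4: ✓ CMP  NZCV=1000
5: ✓ MOVCC  r2←0x85
6: · MOVGT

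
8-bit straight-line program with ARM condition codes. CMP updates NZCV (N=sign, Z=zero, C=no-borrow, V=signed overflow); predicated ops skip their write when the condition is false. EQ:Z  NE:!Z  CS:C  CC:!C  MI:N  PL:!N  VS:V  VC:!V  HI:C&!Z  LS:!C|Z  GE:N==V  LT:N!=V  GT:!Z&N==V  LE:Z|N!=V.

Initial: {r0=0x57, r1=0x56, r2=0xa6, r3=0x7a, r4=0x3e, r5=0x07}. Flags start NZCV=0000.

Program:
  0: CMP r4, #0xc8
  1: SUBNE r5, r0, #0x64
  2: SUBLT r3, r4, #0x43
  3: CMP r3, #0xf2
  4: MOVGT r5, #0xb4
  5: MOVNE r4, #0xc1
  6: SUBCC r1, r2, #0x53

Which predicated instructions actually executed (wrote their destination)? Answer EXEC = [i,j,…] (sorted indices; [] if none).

0: ✓ CMP  NZCV=0000
1: ✓ SUBNE  r5←0xf3
2: · SUBLT
3: ✓ CMP  NZCV=1001
4: ✓ MOVGT  r5←0xb4
5: ✓ MOVNE  r4←0xc1
6: ✓ SUBCC  r1←0x53

EXEC = [1,4,5,6]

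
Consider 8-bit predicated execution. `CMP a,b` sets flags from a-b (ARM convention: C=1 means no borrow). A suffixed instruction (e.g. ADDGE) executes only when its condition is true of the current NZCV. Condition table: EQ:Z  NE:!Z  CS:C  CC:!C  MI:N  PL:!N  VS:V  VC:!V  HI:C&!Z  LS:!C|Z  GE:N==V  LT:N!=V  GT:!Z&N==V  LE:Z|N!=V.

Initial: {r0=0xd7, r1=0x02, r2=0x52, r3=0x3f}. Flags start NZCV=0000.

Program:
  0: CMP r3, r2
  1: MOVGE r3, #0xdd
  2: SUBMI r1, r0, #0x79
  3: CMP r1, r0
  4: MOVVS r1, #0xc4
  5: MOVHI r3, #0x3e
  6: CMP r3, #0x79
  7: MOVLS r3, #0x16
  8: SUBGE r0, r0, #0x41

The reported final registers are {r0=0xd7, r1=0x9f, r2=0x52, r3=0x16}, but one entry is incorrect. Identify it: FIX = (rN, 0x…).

0: ✓ CMP  NZCV=1000
1: · MOVGE
2: ✓ SUBMI  r1←0x5e
3: ✓ CMP  NZCV=1001
4: ✓ MOVVS  r1←0xc4
5: · MOVHI
6: ✓ CMP  NZCV=1000
7: ✓ MOVLS  r3←0x16
8: · SUBGE

FIX = (r1, 0xc4)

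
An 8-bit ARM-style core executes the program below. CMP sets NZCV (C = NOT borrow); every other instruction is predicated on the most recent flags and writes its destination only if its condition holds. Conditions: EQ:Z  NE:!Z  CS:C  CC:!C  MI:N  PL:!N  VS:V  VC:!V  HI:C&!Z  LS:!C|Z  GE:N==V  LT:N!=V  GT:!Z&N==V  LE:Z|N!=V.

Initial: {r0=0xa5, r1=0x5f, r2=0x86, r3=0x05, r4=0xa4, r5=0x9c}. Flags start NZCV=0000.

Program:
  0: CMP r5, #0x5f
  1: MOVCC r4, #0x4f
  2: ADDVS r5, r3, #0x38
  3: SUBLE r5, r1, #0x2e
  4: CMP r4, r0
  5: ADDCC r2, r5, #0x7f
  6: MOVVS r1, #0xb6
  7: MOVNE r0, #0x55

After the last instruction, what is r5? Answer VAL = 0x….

VAL = 0x31

0: ✓ CMP  NZCV=0011
1: · MOVCC
2: ✓ ADDVS  r5←0x3d
3: ✓ SUBLE  r5←0x31
4: ✓ CMP  NZCV=1000
5: ✓ ADDCC  r2←0xb0
6: · MOVVS
7: ✓ MOVNE  r0←0x55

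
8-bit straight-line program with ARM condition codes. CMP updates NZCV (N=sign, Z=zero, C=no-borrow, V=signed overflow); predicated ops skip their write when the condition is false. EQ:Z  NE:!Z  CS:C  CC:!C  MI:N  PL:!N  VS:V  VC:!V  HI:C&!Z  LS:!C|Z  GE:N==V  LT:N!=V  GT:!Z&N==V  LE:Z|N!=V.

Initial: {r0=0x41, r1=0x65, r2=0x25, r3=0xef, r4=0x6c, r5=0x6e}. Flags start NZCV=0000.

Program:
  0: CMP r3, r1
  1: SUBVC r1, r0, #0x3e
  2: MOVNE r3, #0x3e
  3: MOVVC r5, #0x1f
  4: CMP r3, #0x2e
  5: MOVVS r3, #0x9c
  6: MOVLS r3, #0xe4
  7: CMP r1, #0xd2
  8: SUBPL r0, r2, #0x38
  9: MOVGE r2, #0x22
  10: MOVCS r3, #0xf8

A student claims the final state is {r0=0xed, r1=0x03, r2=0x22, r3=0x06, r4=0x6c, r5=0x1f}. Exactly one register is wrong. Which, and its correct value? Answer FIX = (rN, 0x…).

FIX = (r3, 0x3e)

0: ✓ CMP  NZCV=1010
1: ✓ SUBVC  r1←0x03
2: ✓ MOVNE  r3←0x3e
3: ✓ MOVVC  r5←0x1f
4: ✓ CMP  NZCV=0010
5: · MOVVS
6: · MOVLS
7: ✓ CMP  NZCV=0000
8: ✓ SUBPL  r0←0xed
9: ✓ MOVGE  r2←0x22
10: · MOVCS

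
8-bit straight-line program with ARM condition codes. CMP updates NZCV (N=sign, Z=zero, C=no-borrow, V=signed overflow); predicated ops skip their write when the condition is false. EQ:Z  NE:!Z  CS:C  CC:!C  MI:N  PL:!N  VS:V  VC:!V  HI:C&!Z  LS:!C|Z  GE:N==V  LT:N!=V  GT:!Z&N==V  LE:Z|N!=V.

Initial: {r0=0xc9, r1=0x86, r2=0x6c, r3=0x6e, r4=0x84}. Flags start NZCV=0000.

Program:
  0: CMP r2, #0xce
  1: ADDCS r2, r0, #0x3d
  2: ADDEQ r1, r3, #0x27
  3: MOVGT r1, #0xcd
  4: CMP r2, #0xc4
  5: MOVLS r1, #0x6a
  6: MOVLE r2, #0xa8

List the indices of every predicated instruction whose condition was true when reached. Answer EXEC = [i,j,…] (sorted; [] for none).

EXEC = [3,5]

[0] flags=1001 → (cmp)
[1] flags=1001 CS?F → skip
[2] flags=1001 EQ?F → skip
[3] flags=1001 GT?T → r1=0xcd
[4] flags=1001 → (cmp)
[5] flags=1001 LS?T → r1=0x6a
[6] flags=1001 LE?F → skip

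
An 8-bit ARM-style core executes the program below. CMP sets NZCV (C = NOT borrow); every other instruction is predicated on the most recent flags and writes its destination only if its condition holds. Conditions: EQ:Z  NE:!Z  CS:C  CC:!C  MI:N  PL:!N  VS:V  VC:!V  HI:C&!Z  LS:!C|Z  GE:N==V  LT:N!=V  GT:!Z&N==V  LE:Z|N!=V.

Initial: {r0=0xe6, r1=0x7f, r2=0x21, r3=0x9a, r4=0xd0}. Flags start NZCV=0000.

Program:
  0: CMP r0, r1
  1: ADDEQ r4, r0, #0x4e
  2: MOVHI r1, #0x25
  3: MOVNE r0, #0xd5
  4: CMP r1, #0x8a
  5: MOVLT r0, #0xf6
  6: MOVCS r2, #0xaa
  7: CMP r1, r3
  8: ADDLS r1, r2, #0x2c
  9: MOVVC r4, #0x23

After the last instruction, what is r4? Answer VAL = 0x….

[0] flags=0011 → (cmp)
[1] flags=0011 EQ?F → skip
[2] flags=0011 HI?T → r1=0x25
[3] flags=0011 NE?T → r0=0xd5
[4] flags=1001 → (cmp)
[5] flags=1001 LT?F → skip
[6] flags=1001 CS?F → skip
[7] flags=1001 → (cmp)
[8] flags=1001 LS?T → r1=0x4d
[9] flags=1001 VC?F → skip

VAL = 0xd0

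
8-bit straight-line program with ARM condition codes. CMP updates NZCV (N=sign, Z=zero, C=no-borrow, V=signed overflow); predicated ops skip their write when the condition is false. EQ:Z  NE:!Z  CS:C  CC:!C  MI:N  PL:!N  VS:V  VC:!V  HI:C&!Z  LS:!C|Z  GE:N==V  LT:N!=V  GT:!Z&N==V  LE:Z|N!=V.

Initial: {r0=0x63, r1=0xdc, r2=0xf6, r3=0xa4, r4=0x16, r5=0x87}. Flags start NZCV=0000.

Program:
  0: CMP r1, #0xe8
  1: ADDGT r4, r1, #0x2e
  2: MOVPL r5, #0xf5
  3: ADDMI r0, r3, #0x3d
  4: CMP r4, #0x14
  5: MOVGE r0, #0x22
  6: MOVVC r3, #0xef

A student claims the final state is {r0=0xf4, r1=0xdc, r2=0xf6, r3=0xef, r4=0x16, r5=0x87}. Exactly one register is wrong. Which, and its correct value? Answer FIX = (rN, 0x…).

[0] flags=1000 → (cmp)
[1] flags=1000 GT?F → skip
[2] flags=1000 PL?F → skip
[3] flags=1000 MI?T → r0=0xe1
[4] flags=0010 → (cmp)
[5] flags=0010 GE?T → r0=0x22
[6] flags=0010 VC?T → r3=0xef

FIX = (r0, 0x22)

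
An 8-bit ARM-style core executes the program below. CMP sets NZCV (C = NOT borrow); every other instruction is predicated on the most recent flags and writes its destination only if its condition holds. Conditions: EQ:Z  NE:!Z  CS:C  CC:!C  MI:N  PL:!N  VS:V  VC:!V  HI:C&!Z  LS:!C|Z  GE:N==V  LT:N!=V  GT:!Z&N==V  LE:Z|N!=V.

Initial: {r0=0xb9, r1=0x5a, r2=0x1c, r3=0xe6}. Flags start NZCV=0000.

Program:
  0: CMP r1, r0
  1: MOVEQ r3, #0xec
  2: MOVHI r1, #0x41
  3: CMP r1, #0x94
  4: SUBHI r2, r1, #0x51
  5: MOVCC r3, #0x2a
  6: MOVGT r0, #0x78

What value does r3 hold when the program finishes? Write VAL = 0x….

[0] flags=1001 → (cmp)
[1] flags=1001 EQ?F → skip
[2] flags=1001 HI?F → skip
[3] flags=1001 → (cmp)
[4] flags=1001 HI?F → skip
[5] flags=1001 CC?T → r3=0x2a
[6] flags=1001 GT?T → r0=0x78

VAL = 0x2a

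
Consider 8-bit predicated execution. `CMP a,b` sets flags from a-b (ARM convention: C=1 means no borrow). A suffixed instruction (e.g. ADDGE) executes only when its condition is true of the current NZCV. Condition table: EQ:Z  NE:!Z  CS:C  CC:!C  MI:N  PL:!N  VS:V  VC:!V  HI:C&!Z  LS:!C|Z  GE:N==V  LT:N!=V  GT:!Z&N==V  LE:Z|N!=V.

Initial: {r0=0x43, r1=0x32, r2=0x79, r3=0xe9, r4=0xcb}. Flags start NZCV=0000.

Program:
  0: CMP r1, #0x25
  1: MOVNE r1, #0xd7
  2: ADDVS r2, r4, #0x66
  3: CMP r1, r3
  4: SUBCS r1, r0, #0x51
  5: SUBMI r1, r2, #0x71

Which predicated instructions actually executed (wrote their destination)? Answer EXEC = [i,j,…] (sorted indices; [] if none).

EXEC = [1,5]

0: ✓ CMP  NZCV=0010
1: ✓ MOVNE  r1←0xd7
2: · ADDVS
3: ✓ CMP  NZCV=1000
4: · SUBCS
5: ✓ SUBMI  r1←0x08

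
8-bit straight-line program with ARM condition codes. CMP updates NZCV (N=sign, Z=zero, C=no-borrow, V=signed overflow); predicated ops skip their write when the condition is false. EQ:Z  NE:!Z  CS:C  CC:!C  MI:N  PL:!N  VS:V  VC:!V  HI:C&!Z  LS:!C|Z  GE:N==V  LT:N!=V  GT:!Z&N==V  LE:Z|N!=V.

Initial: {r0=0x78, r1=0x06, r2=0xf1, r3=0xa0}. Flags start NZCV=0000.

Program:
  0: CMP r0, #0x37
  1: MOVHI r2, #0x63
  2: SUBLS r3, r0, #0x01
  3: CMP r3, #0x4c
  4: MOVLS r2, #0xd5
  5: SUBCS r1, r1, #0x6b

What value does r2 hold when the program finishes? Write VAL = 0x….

VAL = 0x63

[0] flags=0010 → (cmp)
[1] flags=0010 HI?T → r2=0x63
[2] flags=0010 LS?F → skip
[3] flags=0011 → (cmp)
[4] flags=0011 LS?F → skip
[5] flags=0011 CS?T → r1=0x9b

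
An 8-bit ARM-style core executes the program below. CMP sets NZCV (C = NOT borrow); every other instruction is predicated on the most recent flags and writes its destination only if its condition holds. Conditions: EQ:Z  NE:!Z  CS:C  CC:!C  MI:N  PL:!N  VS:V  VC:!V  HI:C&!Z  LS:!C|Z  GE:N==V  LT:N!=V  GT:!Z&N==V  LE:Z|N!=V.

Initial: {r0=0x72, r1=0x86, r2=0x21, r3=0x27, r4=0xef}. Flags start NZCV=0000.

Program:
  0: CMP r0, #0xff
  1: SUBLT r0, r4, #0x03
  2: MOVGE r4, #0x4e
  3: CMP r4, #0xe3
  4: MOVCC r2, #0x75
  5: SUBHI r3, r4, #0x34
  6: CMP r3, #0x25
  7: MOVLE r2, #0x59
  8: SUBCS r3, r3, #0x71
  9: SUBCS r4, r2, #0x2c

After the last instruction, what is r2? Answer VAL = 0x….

VAL = 0x75

0: ✓ CMP  NZCV=0000
1: · SUBLT
2: ✓ MOVGE  r4←0x4e
3: ✓ CMP  NZCV=0000
4: ✓ MOVCC  r2←0x75
5: · SUBHI
6: ✓ CMP  NZCV=0010
7: · MOVLE
8: ✓ SUBCS  r3←0xb6
9: ✓ SUBCS  r4←0x49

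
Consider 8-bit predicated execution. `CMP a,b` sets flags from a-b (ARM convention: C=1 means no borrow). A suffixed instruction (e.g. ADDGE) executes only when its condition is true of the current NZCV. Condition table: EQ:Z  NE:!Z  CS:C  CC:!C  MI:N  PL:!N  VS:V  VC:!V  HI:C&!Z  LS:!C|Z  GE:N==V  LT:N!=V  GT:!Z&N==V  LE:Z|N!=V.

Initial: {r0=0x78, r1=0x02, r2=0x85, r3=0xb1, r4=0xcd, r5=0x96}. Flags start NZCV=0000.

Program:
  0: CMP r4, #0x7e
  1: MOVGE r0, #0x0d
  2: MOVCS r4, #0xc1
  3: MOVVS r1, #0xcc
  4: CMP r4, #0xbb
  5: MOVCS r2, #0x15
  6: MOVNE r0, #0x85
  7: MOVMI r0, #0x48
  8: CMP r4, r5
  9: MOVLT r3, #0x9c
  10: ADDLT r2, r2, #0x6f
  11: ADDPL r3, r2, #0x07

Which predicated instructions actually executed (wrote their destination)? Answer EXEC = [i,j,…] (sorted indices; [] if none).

EXEC = [2,3,5,6,11]

0: ✓ CMP  NZCV=0011
1: · MOVGE
2: ✓ MOVCS  r4←0xc1
3: ✓ MOVVS  r1←0xcc
4: ✓ CMP  NZCV=0010
5: ✓ MOVCS  r2←0x15
6: ✓ MOVNE  r0←0x85
7: · MOVMI
8: ✓ CMP  NZCV=0010
9: · MOVLT
10: · ADDLT
11: ✓ ADDPL  r3←0x1c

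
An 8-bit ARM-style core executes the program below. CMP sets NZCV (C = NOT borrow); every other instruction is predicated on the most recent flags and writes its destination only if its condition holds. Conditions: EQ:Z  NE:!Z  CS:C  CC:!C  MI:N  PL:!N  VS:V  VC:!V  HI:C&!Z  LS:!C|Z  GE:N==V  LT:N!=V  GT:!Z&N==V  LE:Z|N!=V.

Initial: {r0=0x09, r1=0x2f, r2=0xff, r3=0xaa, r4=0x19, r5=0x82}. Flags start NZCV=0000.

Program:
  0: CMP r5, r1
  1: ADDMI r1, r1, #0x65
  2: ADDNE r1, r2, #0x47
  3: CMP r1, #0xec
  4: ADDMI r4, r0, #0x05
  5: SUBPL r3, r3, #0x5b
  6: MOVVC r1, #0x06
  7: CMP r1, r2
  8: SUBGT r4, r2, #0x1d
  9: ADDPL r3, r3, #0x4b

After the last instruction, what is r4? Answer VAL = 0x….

VAL = 0xe2

0: ✓ CMP  NZCV=0011
1: · ADDMI
2: ✓ ADDNE  r1←0x46
3: ✓ CMP  NZCV=0000
4: · ADDMI
5: ✓ SUBPL  r3←0x4f
6: ✓ MOVVC  r1←0x06
7: ✓ CMP  NZCV=0000
8: ✓ SUBGT  r4←0xe2
9: ✓ ADDPL  r3←0x9a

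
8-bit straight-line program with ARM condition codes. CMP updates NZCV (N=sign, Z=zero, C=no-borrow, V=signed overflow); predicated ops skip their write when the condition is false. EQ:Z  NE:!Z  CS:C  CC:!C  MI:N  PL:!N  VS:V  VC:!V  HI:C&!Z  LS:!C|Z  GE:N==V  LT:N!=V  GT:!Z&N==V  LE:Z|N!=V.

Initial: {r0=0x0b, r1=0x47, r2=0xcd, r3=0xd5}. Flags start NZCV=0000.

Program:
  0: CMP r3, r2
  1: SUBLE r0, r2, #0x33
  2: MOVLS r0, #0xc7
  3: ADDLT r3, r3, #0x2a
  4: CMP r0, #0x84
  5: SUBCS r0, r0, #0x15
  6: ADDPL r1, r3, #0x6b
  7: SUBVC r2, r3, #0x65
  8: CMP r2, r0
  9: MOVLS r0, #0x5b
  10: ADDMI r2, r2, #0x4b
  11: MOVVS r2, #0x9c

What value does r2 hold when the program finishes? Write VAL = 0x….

VAL = 0x18

0: ✓ CMP  NZCV=0010
1: · SUBLE
2: · MOVLS
3: · ADDLT
4: ✓ CMP  NZCV=1001
5: · SUBCS
6: · ADDPL
7: · SUBVC
8: ✓ CMP  NZCV=1010
9: · MOVLS
10: ✓ ADDMI  r2←0x18
11: · MOVVS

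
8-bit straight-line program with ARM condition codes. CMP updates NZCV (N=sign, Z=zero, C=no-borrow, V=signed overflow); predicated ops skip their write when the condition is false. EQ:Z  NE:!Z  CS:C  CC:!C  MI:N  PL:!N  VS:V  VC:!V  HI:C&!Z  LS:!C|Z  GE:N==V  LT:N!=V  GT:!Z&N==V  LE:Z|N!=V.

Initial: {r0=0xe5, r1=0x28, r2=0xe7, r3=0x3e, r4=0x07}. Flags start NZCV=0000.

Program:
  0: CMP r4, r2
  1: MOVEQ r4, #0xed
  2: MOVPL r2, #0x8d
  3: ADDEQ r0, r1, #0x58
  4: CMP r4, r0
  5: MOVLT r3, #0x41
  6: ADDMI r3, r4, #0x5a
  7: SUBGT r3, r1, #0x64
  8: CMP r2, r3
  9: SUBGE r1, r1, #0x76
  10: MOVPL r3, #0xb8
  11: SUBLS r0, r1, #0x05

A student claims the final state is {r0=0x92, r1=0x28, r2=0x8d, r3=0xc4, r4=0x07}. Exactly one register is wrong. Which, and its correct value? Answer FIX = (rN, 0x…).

[0] flags=0000 → (cmp)
[1] flags=0000 EQ?F → skip
[2] flags=0000 PL?T → r2=0x8d
[3] flags=0000 EQ?F → skip
[4] flags=0000 → (cmp)
[5] flags=0000 LT?F → skip
[6] flags=0000 MI?F → skip
[7] flags=0000 GT?T → r3=0xc4
[8] flags=1000 → (cmp)
[9] flags=1000 GE?F → skip
[10] flags=1000 PL?F → skip
[11] flags=1000 LS?T → r0=0x23

FIX = (r0, 0x23)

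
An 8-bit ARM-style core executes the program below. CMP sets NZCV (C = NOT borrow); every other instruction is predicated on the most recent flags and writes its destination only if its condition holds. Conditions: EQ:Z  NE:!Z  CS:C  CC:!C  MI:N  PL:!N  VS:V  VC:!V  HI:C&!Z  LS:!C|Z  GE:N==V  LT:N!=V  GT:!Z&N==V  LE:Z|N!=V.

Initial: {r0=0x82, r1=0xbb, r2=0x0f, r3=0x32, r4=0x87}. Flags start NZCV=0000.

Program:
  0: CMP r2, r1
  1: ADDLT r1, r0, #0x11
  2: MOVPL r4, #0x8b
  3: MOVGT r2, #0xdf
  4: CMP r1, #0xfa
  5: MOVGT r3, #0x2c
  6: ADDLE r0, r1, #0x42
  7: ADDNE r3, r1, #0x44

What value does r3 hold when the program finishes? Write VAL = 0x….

[0] flags=0000 → (cmp)
[1] flags=0000 LT?F → skip
[2] flags=0000 PL?T → r4=0x8b
[3] flags=0000 GT?T → r2=0xdf
[4] flags=1000 → (cmp)
[5] flags=1000 GT?F → skip
[6] flags=1000 LE?T → r0=0xfd
[7] flags=1000 NE?T → r3=0xff

VAL = 0xff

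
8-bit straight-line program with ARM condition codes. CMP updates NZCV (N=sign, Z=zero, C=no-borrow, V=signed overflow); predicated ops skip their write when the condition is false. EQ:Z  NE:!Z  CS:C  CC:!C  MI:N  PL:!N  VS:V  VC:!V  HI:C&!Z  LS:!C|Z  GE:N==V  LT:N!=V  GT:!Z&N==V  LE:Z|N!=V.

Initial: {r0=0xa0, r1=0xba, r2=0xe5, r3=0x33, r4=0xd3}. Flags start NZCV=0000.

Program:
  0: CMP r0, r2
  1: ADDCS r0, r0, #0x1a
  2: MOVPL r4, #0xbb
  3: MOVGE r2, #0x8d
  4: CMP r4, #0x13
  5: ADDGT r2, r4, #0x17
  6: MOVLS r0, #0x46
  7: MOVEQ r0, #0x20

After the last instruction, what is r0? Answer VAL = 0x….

[0] flags=1000 → (cmp)
[1] flags=1000 CS?F → skip
[2] flags=1000 PL?F → skip
[3] flags=1000 GE?F → skip
[4] flags=1010 → (cmp)
[5] flags=1010 GT?F → skip
[6] flags=1010 LS?F → skip
[7] flags=1010 EQ?F → skip

VAL = 0xa0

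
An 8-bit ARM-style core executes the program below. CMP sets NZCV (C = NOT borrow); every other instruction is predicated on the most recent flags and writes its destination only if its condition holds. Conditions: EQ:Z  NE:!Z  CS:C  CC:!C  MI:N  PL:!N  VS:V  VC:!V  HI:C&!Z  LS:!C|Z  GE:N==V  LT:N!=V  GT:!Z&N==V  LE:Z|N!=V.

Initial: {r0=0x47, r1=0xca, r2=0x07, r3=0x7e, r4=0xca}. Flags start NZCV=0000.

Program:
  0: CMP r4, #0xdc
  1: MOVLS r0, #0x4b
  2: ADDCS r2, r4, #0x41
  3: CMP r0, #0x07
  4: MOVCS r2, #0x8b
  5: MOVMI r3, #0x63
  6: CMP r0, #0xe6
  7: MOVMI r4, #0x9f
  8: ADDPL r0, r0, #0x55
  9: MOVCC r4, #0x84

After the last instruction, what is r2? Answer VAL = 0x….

VAL = 0x8b

[0] flags=1000 → (cmp)
[1] flags=1000 LS?T → r0=0x4b
[2] flags=1000 CS?F → skip
[3] flags=0010 → (cmp)
[4] flags=0010 CS?T → r2=0x8b
[5] flags=0010 MI?F → skip
[6] flags=0000 → (cmp)
[7] flags=0000 MI?F → skip
[8] flags=0000 PL?T → r0=0xa0
[9] flags=0000 CC?T → r4=0x84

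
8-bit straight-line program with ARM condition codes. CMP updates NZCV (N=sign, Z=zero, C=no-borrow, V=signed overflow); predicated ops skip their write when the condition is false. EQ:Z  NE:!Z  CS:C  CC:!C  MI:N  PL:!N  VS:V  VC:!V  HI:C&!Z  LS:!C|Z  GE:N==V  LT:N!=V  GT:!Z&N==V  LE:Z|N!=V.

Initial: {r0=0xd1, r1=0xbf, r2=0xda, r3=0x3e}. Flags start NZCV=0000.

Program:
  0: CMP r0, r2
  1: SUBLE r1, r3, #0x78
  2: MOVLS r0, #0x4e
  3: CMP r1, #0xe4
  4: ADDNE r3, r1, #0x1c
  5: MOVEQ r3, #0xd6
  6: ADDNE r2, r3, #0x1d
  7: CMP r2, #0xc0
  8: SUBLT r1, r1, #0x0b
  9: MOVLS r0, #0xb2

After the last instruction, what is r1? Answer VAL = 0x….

[0] flags=1000 → (cmp)
[1] flags=1000 LE?T → r1=0xc6
[2] flags=1000 LS?T → r0=0x4e
[3] flags=1000 → (cmp)
[4] flags=1000 NE?T → r3=0xe2
[5] flags=1000 EQ?F → skip
[6] flags=1000 NE?T → r2=0xff
[7] flags=0010 → (cmp)
[8] flags=0010 LT?F → skip
[9] flags=0010 LS?F → skip

VAL = 0xc6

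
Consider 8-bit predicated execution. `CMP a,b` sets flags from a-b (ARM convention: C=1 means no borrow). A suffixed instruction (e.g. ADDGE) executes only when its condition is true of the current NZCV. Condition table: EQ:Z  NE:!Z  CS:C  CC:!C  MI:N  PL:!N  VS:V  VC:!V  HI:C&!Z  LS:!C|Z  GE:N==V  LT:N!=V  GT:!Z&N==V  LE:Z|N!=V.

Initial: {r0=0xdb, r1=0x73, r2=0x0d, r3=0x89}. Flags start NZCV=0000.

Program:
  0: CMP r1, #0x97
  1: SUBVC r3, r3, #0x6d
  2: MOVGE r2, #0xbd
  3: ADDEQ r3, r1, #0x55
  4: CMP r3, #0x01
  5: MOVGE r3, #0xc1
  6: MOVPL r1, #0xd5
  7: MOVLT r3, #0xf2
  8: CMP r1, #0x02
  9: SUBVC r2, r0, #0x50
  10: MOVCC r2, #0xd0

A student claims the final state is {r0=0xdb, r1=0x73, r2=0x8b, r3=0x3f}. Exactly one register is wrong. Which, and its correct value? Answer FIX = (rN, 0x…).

[0] flags=1001 → (cmp)
[1] flags=1001 VC?F → skip
[2] flags=1001 GE?T → r2=0xbd
[3] flags=1001 EQ?F → skip
[4] flags=1010 → (cmp)
[5] flags=1010 GE?F → skip
[6] flags=1010 PL?F → skip
[7] flags=1010 LT?T → r3=0xf2
[8] flags=0010 → (cmp)
[9] flags=0010 VC?T → r2=0x8b
[10] flags=0010 CC?F → skip

FIX = (r3, 0xf2)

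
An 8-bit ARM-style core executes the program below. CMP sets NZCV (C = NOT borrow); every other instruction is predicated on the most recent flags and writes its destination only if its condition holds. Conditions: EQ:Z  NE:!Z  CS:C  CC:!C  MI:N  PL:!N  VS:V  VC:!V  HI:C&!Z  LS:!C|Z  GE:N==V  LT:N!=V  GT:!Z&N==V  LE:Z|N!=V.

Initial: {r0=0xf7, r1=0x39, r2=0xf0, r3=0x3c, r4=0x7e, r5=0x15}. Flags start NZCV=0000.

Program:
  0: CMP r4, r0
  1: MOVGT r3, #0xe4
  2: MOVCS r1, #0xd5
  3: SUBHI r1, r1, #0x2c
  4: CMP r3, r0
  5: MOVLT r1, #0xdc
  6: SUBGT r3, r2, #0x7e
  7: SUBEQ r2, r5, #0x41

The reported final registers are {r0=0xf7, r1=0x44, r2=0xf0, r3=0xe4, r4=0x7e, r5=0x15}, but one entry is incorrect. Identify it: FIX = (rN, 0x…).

[0] flags=1001 → (cmp)
[1] flags=1001 GT?T → r3=0xe4
[2] flags=1001 CS?F → skip
[3] flags=1001 HI?F → skip
[4] flags=1000 → (cmp)
[5] flags=1000 LT?T → r1=0xdc
[6] flags=1000 GT?F → skip
[7] flags=1000 EQ?F → skip

FIX = (r1, 0xdc)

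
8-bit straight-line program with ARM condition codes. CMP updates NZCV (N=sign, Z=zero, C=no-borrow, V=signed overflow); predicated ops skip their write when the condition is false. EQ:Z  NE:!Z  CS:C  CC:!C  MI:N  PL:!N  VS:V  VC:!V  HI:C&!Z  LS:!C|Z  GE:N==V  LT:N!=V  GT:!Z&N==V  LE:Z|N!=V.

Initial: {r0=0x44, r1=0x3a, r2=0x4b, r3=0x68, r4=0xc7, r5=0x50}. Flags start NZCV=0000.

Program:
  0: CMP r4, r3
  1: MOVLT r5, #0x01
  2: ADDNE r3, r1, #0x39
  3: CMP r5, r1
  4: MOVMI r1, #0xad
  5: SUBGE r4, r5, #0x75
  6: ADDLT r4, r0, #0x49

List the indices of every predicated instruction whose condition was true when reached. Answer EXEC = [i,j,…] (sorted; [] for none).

0: ✓ CMP  NZCV=0011
1: ✓ MOVLT  r5←0x01
2: ✓ ADDNE  r3←0x73
3: ✓ CMP  NZCV=1000
4: ✓ MOVMI  r1←0xad
5: · SUBGE
6: ✓ ADDLT  r4←0x8d

EXEC = [1,2,4,6]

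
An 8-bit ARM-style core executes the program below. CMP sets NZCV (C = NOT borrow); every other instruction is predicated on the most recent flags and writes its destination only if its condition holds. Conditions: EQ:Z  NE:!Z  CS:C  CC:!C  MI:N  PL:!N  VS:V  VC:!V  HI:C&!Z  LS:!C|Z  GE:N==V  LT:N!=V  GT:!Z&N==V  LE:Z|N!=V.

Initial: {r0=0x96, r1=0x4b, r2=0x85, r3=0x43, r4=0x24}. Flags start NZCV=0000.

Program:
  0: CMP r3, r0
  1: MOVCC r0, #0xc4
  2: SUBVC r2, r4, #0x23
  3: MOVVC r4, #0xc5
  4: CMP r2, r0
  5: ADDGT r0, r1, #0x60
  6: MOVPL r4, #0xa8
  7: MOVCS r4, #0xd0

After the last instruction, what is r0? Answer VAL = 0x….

0: ✓ CMP  NZCV=1001
1: ✓ MOVCC  r0←0xc4
2: · SUBVC
3: · MOVVC
4: ✓ CMP  NZCV=1000
5: · ADDGT
6: · MOVPL
7: · MOVCS

VAL = 0xc4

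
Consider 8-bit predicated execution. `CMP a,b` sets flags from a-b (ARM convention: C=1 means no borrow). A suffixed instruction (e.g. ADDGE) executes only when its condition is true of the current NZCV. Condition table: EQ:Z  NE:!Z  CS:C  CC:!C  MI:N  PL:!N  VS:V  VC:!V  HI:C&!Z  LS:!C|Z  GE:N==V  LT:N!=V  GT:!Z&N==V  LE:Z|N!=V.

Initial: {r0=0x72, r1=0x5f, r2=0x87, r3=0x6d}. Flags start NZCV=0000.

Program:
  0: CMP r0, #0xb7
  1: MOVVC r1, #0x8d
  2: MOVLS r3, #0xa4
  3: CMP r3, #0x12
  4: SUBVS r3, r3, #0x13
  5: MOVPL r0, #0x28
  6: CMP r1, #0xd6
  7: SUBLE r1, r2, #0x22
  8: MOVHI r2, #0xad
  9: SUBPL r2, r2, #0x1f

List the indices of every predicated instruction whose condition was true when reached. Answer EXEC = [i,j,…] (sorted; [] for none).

0: ✓ CMP  NZCV=1001
1: · MOVVC
2: ✓ MOVLS  r3←0xa4
3: ✓ CMP  NZCV=1010
4: · SUBVS
5: · MOVPL
6: ✓ CMP  NZCV=1001
7: · SUBLE
8: · MOVHI
9: · SUBPL

EXEC = [2]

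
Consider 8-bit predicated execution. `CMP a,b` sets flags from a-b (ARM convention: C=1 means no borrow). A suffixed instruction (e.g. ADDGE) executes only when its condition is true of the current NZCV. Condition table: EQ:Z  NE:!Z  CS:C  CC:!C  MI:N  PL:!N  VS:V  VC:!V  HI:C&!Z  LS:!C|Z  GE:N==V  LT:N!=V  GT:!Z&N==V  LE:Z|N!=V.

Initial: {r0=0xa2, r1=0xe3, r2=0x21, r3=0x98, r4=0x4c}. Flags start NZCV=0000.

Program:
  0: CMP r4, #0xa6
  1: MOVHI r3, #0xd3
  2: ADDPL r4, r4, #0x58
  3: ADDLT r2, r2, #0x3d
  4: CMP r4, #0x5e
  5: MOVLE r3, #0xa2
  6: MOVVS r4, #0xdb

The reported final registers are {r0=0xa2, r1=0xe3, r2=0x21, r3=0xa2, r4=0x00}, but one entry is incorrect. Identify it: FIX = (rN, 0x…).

0: ✓ CMP  NZCV=1001
1: · MOVHI
2: · ADDPL
3: · ADDLT
4: ✓ CMP  NZCV=1000
5: ✓ MOVLE  r3←0xa2
6: · MOVVS

FIX = (r4, 0x4c)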